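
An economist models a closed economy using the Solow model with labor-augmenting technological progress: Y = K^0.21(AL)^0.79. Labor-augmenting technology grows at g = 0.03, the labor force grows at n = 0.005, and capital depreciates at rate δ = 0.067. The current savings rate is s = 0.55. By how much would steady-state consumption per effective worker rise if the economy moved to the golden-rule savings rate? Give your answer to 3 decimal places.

Δc ≈ 0.253

The effective depreciation rate is n + g + δ = 0.005 + 0.03 + 0.067 = 0.102.
Current steady state (s = 0.55): k* = (0.55/0.102)^(1/0.79) ≈ 8.4388, y* = 8.4388^0.21 ≈ 1.5650, c* = (1−0.55)·1.5650 ≈ 0.7043.
Maximizing c = f(k) − (n+g+δ)·k gives f'(k) = n+g+δ, i.e. 0.21·k^(0.21−1) = 0.102, so k_gold = (0.21/0.102)^(1/0.79) ≈ 2.4945.
y_gold = 2.4945^0.21 ≈ 1.2116, c_gold = y_gold − 0.102·k_gold ≈ 0.9572.
Gain: Δc = 0.9572 − 0.7043 ≈ 0.2529.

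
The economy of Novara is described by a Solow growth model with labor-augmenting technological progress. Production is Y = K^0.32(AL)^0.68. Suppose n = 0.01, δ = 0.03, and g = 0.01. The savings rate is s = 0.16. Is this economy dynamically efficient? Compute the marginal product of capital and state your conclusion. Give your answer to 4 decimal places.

The effective depreciation rate is n + g + δ = 0.01 + 0.01 + 0.03 = 0.05.
Steady-state k*: s·k^0.32 = 0.05·k gives k* = (0.16/0.05)^(1/0.68) ≈ 5.5318.
MPK = 0.32·5.5318^(-0.68) ≈ 0.1000.
MPK > n+g+δ = 0.05, so the economy is dynamically efficient (under-saving).

dynamically efficient; MPK ≈ 0.1000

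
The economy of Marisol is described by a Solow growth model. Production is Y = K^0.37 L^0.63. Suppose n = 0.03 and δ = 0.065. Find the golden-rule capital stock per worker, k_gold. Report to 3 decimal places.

k_gold ≈ 8.655

Capital per worker breaks even when investment replaces (n + δ)·k; here n + δ = 0.095.
Setting f'(k) = n+δ gives 0.37·k^(0.37−1) = 0.095, hence k_gold = (0.37/0.095)^(1/0.63) ≈ 8.6550.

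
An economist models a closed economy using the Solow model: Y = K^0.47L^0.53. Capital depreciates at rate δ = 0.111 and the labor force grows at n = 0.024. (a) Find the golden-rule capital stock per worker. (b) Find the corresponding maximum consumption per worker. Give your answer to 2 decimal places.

Capital per worker breaks even when investment replaces (n + δ)·k; here n + δ = 0.135.
Maximizing c = f(k) − (n+δ)·k gives f'(k) = n+δ, i.e. 0.47·k^(0.47−1) = 0.135, so k_gold = (0.47/0.135)^(1/0.53) ≈ 10.5244.
y_gold = 10.5244^0.47 ≈ 3.0230; c_gold = y_gold − 0.135·k_gold ≈ 1.6022.

(a) k_gold ≈ 10.52; (b) c_gold ≈ 1.60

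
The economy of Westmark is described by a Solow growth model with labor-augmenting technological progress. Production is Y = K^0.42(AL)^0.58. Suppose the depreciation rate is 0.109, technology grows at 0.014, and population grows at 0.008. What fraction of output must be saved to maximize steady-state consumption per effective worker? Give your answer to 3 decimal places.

Break-even investment rate: n + g + δ = 0.008 + 0.014 + 0.109 = 0.131.
At the golden rule MPK = n+g+δ, and in any Cobb-Douglas steady state s = (n+g+δ)·k/y = MPK·k/y = capital's share 0.42.

s_gold = 0.420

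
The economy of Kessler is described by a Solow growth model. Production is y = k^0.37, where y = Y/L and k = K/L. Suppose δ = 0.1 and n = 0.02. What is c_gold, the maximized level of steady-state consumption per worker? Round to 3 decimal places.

c_gold ≈ 1.221

n + δ = 0.02 + 0.1 = 0.12.
Golden rule sets MPK = n+δ: 0.37·k^(0.37−1) = 0.12, so k_gold = (0.37/0.12)^(1/0.63) ≈ 5.9734.
y_gold = 5.9734^0.37 ≈ 1.9373.
c_gold = y_gold − (n+δ)·k_gold = 1.9373 − 0.12·5.9734 ≈ 1.2205.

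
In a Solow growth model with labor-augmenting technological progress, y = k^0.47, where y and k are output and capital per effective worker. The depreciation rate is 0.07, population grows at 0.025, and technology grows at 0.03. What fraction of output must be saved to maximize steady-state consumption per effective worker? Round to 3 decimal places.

Capital per effective worker breaks even when investment replaces (n + g + δ)·k; here n + g + δ = 0.125.
At the golden rule MPK = n+g+δ, and in any Cobb-Douglas steady state s = (n+g+δ)·k/y = MPK·k/y = capital's share 0.47.

s_gold = 0.470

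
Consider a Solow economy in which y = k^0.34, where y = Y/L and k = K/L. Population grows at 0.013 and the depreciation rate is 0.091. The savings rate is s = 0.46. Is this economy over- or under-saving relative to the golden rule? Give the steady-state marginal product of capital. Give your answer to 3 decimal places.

Capital per worker breaks even when investment replaces (n + δ)·k; here n + δ = 0.104.
Steady-state k*: s·k^0.34 = 0.104·k gives k* = (0.46/0.104)^(1/0.66) ≈ 9.5142.
MPK = 0.34·9.5142^(-0.66) ≈ 0.0769.
MPK < n+δ = 0.104, so the economy is dynamically inefficient (over-saving).

over-saving; MPK ≈ 0.077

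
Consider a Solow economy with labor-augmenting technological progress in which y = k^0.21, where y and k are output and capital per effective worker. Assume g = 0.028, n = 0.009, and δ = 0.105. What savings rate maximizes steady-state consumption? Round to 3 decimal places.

Capital per effective worker breaks even when investment replaces (n + g + δ)·k; here n + g + δ = 0.142.
At the golden rule MPK = n+g+δ, and in any Cobb-Douglas steady state s = (n+g+δ)·k/y = MPK·k/y = capital's share 0.21.

s_gold = 0.210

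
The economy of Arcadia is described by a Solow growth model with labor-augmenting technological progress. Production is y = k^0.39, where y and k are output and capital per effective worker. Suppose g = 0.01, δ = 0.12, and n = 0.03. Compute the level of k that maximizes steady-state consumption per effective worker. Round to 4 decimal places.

k_gold ≈ 4.3086

n + g + δ = 0.03 + 0.01 + 0.12 = 0.16.
Maximizing c = f(k) − (n+g+δ)·k gives f'(k) = n+g+δ, i.e. 0.39·k^(0.39−1) = 0.16, so k_gold = (0.39/0.16)^(1/0.61) ≈ 4.3086.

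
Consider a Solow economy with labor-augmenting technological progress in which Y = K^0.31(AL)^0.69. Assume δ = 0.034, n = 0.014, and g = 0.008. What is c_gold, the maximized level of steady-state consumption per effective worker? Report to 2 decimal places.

c_gold ≈ 1.49

Break-even investment rate: n + g + δ = 0.014 + 0.008 + 0.034 = 0.056.
Golden rule sets MPK = n+g+δ: 0.31·k^(0.31−1) = 0.056, so k_gold = (0.31/0.056)^(1/0.69) ≈ 11.9416.
y_gold = 11.9416^0.31 ≈ 2.1572.
c_gold = y_gold − (n+g+δ)·k_gold = 2.1572 − 0.056·11.9416 ≈ 1.4885.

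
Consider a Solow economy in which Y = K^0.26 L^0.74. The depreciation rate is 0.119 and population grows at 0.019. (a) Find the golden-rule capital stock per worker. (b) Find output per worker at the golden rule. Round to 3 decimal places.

Capital per worker breaks even when investment replaces (n + δ)·k; here n + δ = 0.138.
Golden rule sets MPK = n+δ: 0.26·k^(0.26−1) = 0.138, so k_gold = (0.26/0.138)^(1/0.74) ≈ 2.3537.
y_gold = 2.3537^0.26 ≈ 1.2493.

(a) k_gold ≈ 2.354; (b) y_gold ≈ 1.249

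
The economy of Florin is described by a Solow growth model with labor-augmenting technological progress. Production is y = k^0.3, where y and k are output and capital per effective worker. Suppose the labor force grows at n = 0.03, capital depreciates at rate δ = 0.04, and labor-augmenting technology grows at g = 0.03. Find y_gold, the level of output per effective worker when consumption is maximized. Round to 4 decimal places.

Break-even investment rate: n + g + δ = 0.03 + 0.03 + 0.04 = 0.1.
At the golden rule the marginal product of capital equals n+g+δ: 0.3·k^(0.3−1) = 0.1. Solving, k_gold = (0.3/0.1)^(1/0.7) ≈ 4.8040.
Output: y_gold = k_gold^0.3 = 4.8040^0.3 ≈ 1.6013.

y_gold ≈ 1.6013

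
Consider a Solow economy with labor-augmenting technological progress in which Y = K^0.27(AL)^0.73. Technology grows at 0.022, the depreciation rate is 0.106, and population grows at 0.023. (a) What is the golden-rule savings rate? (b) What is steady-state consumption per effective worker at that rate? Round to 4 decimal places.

n + g + δ = 0.023 + 0.022 + 0.106 = 0.151.
For Cobb-Douglas, s_gold equals capital's share: s_gold = 0.27.
Maximizing c = f(k) − (n+g+δ)·k gives f'(k) = n+g+δ, i.e. 0.27·k^(0.27−1) = 0.151, so k_gold = (0.27/0.151)^(1/0.73) ≈ 2.2168.
y_gold = 2.2168^0.27 ≈ 1.2398; c_gold = (1−0.27)·y_gold ≈ 0.9050.

(a) s_gold = 0.2700; (b) c_gold ≈ 0.9050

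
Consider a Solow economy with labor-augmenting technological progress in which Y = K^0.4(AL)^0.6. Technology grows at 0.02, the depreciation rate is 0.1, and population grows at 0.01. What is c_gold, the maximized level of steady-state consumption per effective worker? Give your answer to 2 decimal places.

n + g + δ = 0.01 + 0.02 + 0.1 = 0.13.
Setting f'(k) = n+g+δ gives 0.4·k^(0.4−1) = 0.13, hence k_gold = (0.4/0.13)^(1/0.6) ≈ 6.5092.
y_gold = 6.5092^0.4 ≈ 2.1155.
c_gold = y_gold − (n+g+δ)·k_gold = 2.1155 − 0.13·6.5092 ≈ 1.2693.

c_gold ≈ 1.27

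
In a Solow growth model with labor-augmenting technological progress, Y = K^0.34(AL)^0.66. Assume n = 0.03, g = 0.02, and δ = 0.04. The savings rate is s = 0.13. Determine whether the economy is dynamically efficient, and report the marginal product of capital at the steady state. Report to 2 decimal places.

dynamically efficient; MPK ≈ 0.24

Capital per effective worker breaks even when investment replaces (n + g + δ)·k; here n + g + δ = 0.09.
Steady-state k*: s·k^0.34 = 0.09·k gives k* = (0.13/0.09)^(1/0.66) ≈ 1.7457.
MPK = 0.34·1.7457^(-0.66) ≈ 0.2354.
MPK > n+g+δ = 0.09, so the economy is dynamically efficient (under-saving).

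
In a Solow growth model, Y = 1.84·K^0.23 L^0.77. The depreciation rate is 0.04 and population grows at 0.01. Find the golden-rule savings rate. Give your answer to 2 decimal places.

n + δ = 0.01 + 0.04 = 0.05.
At the golden rule MPK = n+δ, and in any Cobb-Douglas steady state s = (n+δ)·k/y = MPK·k/y = capital's share 0.23.

s_gold = 0.23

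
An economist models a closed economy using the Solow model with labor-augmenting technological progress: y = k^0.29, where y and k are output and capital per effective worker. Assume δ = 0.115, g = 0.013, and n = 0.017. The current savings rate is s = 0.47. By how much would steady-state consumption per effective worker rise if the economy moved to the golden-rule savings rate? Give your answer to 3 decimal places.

Δc ≈ 0.086

Break-even investment rate: n + g + δ = 0.017 + 0.013 + 0.115 = 0.145.
Current steady state (s = 0.47): k* = (0.47/0.145)^(1/0.71) ≈ 5.2401, y* = 5.2401^0.29 ≈ 1.6166, c* = (1−0.47)·1.6166 ≈ 0.8568.
Golden rule sets MPK = n+g+δ: 0.29·k^(0.29−1) = 0.145, so k_gold = (0.29/0.145)^(1/0.71) ≈ 2.6545.
y_gold = 2.6545^0.29 ≈ 1.3273, c_gold = y_gold − 0.145·k_gold ≈ 0.9424.
Gain: Δc = 0.9424 − 0.8568 ≈ 0.0855.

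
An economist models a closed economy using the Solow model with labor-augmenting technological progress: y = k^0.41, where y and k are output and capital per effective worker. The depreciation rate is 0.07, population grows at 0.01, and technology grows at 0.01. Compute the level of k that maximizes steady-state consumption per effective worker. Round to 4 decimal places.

k_gold ≈ 13.0669

Break-even investment rate: n + g + δ = 0.01 + 0.01 + 0.07 = 0.09.
At the golden rule the marginal product of capital equals n+g+δ: 0.41·k^(0.41−1) = 0.09. Solving, k_gold = (0.41/0.09)^(1/0.59) ≈ 13.0669.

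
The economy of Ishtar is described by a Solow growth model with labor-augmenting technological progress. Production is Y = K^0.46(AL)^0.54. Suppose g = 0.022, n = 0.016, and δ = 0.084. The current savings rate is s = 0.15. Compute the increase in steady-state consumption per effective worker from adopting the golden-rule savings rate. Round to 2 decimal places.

Δc ≈ 0.66

The effective depreciation rate is n + g + δ = 0.016 + 0.022 + 0.084 = 0.122.
Current steady state (s = 0.15): k* = (0.15/0.122)^(1/0.54) ≈ 1.4661, y* = 1.4661^0.46 ≈ 1.1924, c* = (1−0.15)·1.1924 ≈ 1.0136.
Golden rule sets MPK = n+g+δ: 0.46·k^(0.46−1) = 0.122, so k_gold = (0.46/0.122)^(1/0.54) ≈ 11.6789.
y_gold = 11.6789^0.46 ≈ 3.0975, c_gold = y_gold − 0.122·k_gold ≈ 1.6726.
Gain: Δc = 1.6726 − 1.0136 ≈ 0.6591.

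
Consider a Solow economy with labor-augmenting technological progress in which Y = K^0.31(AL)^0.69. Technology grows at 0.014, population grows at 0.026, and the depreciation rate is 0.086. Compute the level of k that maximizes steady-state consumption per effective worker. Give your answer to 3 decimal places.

Break-even investment rate: n + g + δ = 0.026 + 0.014 + 0.086 = 0.126.
Setting f'(k) = n+g+δ gives 0.31·k^(0.31−1) = 0.126, hence k_gold = (0.31/0.126)^(1/0.69) ≈ 3.6868.

k_gold ≈ 3.687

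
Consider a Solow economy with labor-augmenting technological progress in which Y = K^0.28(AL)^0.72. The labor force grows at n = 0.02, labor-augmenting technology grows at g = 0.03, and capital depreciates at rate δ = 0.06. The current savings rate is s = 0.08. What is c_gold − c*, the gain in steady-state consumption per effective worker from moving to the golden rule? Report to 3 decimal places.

The effective depreciation rate is n + g + δ = 0.02 + 0.03 + 0.06 = 0.11.
Current steady state (s = 0.08): k* = (0.08/0.11)^(1/0.72) ≈ 0.6426, y* = 0.6426^0.28 ≈ 0.8835, c* = (1−0.08)·0.8835 ≈ 0.8128.
Maximizing c = f(k) − (n+g+δ)·k gives f'(k) = n+g+δ, i.e. 0.28·k^(0.28−1) = 0.11, so k_gold = (0.28/0.11)^(1/0.72) ≈ 3.6607.
y_gold = 3.6607^0.28 ≈ 1.4381, c_gold = y_gold − 0.11·k_gold ≈ 1.0355.
Gain: Δc = 1.0355 − 0.8128 ≈ 0.2226.

Δc ≈ 0.223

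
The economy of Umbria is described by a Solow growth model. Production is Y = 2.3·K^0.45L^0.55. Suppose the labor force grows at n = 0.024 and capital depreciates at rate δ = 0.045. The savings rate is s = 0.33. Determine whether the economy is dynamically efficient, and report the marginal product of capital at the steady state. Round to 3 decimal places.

The effective depreciation rate is n + δ = 0.024 + 0.045 = 0.069.
Steady-state k*: s·A·k^0.45 = 0.069·k gives k* = (0.33·2.3/0.069)^(1/0.55) ≈ 78.2422.
MPK = 0.45·2.3·78.2422^(-0.55) ≈ 0.0941.
MPK > n+δ = 0.069, so the economy is dynamically efficient (under-saving).

dynamically efficient; MPK ≈ 0.094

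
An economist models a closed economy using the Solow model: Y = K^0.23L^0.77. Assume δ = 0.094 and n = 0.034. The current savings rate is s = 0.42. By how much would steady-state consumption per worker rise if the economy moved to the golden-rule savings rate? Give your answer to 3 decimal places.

Δc ≈ 0.090

Break-even investment rate: n + δ = 0.034 + 0.094 = 0.128.
Current steady state (s = 0.42): k* = (0.42/0.128)^(1/0.77) ≈ 4.6793, y* = 4.6793^0.23 ≈ 1.4261, c* = (1−0.42)·1.4261 ≈ 0.8271.
Golden rule sets MPK = n+δ: 0.23·k^(0.23−1) = 0.128, so k_gold = (0.23/0.128)^(1/0.77) ≈ 2.1406.
y_gold = 2.1406^0.23 ≈ 1.1913, c_gold = y_gold − 0.128·k_gold ≈ 0.9173.
Gain: Δc = 0.9173 − 0.8271 ≈ 0.0902.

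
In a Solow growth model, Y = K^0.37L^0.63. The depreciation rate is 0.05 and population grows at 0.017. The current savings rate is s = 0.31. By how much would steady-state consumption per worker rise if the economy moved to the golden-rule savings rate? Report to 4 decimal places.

Break-even investment rate: n + δ = 0.017 + 0.05 = 0.067.
Current steady state (s = 0.31): k* = (0.31/0.067)^(1/0.63) ≈ 11.3766, y* = 11.3766^0.37 ≈ 2.4588, c* = (1−0.31)·2.4588 ≈ 1.6966.
Golden rule sets MPK = n+δ: 0.37·k^(0.37−1) = 0.067, so k_gold = (0.37/0.067)^(1/0.63) ≈ 15.0654.
y_gold = 15.0654^0.37 ≈ 2.7280, c_gold = y_gold − 0.067·k_gold ≈ 1.7187.
Gain: Δc = 1.7187 − 1.6966 ≈ 0.0221.

Δc ≈ 0.0221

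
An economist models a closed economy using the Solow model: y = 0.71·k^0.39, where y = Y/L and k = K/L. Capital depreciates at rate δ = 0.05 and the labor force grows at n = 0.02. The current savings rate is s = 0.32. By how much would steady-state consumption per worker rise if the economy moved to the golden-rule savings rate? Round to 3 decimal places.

Δc ≈ 0.018

Capital per worker breaks even when investment replaces (n + δ)·k; here n + δ = 0.07.
Current steady state (s = 0.32): k* = (0.32·0.71/0.07)^(1/0.61) ≈ 6.8899, y* = 0.71·6.8899^0.39 ≈ 1.5072, c* = (1−0.32)·1.5072 ≈ 1.0249.
Maximizing c = f(k) − (n+δ)·k gives f'(k) = n+δ, i.e. 0.39·0.71·k^(0.39−1) = 0.07, so k_gold = (0.39·0.71/0.07)^(1/0.61) ≈ 9.5292.
y_gold = 0.71·9.5292^0.39 ≈ 1.7104, c_gold = y_gold − 0.07·k_gold ≈ 1.0433.
Gain: Δc = 1.0433 − 1.0249 ≈ 0.0185.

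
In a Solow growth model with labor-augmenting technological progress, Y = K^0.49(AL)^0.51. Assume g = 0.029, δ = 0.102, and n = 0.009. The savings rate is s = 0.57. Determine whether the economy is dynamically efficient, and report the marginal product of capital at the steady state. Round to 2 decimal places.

dynamically inefficient; MPK ≈ 0.12

n + g + δ = 0.009 + 0.029 + 0.102 = 0.14.
Steady-state k*: s·k^0.49 = 0.14·k gives k* = (0.57/0.14)^(1/0.51) ≈ 15.6885.
MPK = 0.49·15.6885^(-0.51) ≈ 0.1204.
MPK < n+g+δ = 0.14, so the economy is dynamically inefficient (over-saving).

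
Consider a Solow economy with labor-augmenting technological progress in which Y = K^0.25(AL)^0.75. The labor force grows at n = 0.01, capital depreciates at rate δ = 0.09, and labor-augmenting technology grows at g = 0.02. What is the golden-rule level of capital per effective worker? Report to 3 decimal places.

k_gold ≈ 2.661

Capital per effective worker breaks even when investment replaces (n + g + δ)·k; here n + g + δ = 0.12.
Maximizing c = f(k) − (n+g+δ)·k gives f'(k) = n+g+δ, i.e. 0.25·k^(0.25−1) = 0.12, so k_gold = (0.25/0.12)^(1/0.75) ≈ 2.6608.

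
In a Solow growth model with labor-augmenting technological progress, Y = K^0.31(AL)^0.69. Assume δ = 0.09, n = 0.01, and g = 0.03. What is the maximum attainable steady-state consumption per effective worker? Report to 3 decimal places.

c_gold ≈ 1.020

The effective depreciation rate is n + g + δ = 0.01 + 0.03 + 0.09 = 0.13.
Maximizing c = f(k) − (n+g+δ)·k gives f'(k) = n+g+δ, i.e. 0.31·k^(0.31−1) = 0.13, so k_gold = (0.31/0.13)^(1/0.69) ≈ 3.5236.
y_gold = 3.5236^0.31 ≈ 1.4776.
c_gold = y_gold − (n+g+δ)·k_gold = 1.4776 − 0.13·3.5236 ≈ 1.0196.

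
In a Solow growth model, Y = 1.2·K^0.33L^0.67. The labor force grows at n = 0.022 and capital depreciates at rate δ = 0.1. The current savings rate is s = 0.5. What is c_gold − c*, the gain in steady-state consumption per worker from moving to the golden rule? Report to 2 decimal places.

Δc ≈ 0.12

Capital per worker breaks even when investment replaces (n + δ)·k; here n + δ = 0.122.
Current steady state (s = 0.5): k* = (0.5·1.2/0.122)^(1/0.67) ≈ 10.7777, y* = 1.2·10.7777^0.33 ≈ 2.6297, c* = (1−0.5)·2.6297 ≈ 1.3149.
Setting f'(k) = n+δ gives 0.33·1.2·k^(0.33−1) = 0.122, hence k_gold = (0.33·1.2/0.122)^(1/0.67) ≈ 5.7968.
y_gold = 1.2·5.7968^0.33 ≈ 2.1431, c_gold = y_gold − 0.122·k_gold ≈ 1.4358.
Gain: Δc = 1.4358 − 1.3149 ≈ 0.1210.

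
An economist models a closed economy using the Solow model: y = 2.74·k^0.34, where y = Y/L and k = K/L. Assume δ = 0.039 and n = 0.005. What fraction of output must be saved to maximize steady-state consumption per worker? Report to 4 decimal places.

s_gold = 0.3400

Capital per worker breaks even when investment replaces (n + δ)·k; here n + δ = 0.044.
At the golden rule MPK = n+δ, and in any Cobb-Douglas steady state s = (n+δ)·k/y = MPK·k/y = capital's share 0.34.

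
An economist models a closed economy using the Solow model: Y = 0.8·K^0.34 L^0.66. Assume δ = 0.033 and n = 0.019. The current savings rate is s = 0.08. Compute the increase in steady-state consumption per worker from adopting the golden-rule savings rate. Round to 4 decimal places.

Δc ≈ 0.4191

The effective depreciation rate is n + δ = 0.019 + 0.033 = 0.052.
Current steady state (s = 0.08): k* = (0.08·0.8/0.052)^(1/0.66) ≈ 1.3697, y* = 0.8·1.3697^0.34 ≈ 0.8903, c* = (1−0.08)·0.8903 ≈ 0.8191.
Setting f'(k) = n+δ gives 0.34·0.8·k^(0.34−1) = 0.052, hence k_gold = (0.34·0.8/0.052)^(1/0.66) ≈ 12.2669.
y_gold = 0.8·12.2669^0.34 ≈ 1.8761, c_gold = y_gold − 0.052·k_gold ≈ 1.2382.
Gain: Δc = 1.2382 − 0.8191 ≈ 0.4191.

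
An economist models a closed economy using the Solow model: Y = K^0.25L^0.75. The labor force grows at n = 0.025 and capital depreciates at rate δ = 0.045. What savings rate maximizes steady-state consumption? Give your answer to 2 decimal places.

s_gold = 0.25

Capital per worker breaks even when investment replaces (n + δ)·k; here n + δ = 0.07.
At the golden rule MPK = n+δ, and in any Cobb-Douglas steady state s = (n+δ)·k/y = MPK·k/y = capital's share 0.25.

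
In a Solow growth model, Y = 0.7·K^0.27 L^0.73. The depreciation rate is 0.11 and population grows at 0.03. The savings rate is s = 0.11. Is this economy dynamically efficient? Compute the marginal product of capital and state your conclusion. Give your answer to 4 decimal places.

dynamically efficient; MPK ≈ 0.3436

Break-even investment rate: n + δ = 0.03 + 0.11 = 0.14.
Steady-state k*: s·A·k^0.27 = 0.14·k gives k* = (0.11·0.7/0.14)^(1/0.73) ≈ 0.4409.
MPK = 0.27·0.7·0.4409^(-0.73) ≈ 0.3436.
MPK > n+δ = 0.14, so the economy is dynamically efficient (under-saving).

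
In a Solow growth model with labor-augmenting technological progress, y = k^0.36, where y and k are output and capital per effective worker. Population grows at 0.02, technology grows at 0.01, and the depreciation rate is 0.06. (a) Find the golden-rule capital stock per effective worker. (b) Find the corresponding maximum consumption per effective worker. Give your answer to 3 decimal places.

The effective depreciation rate is n + g + δ = 0.02 + 0.01 + 0.06 = 0.09.
Golden rule sets MPK = n+g+δ: 0.36·k^(0.36−1) = 0.09, so k_gold = (0.36/0.09)^(1/0.64) ≈ 8.7241.
y_gold = 8.7241^0.36 ≈ 2.1810; c_gold = y_gold − 0.09·k_gold ≈ 1.3958.

(a) k_gold ≈ 8.724; (b) c_gold ≈ 1.396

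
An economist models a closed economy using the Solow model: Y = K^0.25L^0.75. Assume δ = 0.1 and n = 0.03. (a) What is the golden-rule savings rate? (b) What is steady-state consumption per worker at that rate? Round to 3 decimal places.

Break-even investment rate: n + δ = 0.03 + 0.1 = 0.13.
For Cobb-Douglas, s_gold equals capital's share: s_gold = 0.25.
Maximizing c = f(k) − (n+δ)·k gives f'(k) = n+δ, i.e. 0.25·k^(0.25−1) = 0.13, so k_gold = (0.25/0.13)^(1/0.75) ≈ 2.3915.
y_gold = 2.3915^0.25 ≈ 1.2436; c_gold = (1−0.25)·y_gold ≈ 0.9327.

(a) s_gold = 0.250; (b) c_gold ≈ 0.933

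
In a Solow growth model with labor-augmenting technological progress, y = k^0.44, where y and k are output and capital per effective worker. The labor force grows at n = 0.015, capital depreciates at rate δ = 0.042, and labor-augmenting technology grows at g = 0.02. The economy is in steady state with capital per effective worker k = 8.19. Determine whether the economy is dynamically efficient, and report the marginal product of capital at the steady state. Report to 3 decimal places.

dynamically efficient; MPK ≈ 0.136

The effective depreciation rate is n + g + δ = 0.015 + 0.02 + 0.042 = 0.077.
MPK = 0.44·k^(0.44−1) = 0.44·8.19^(-0.56) ≈ 0.1355.
MPK > 0.077, so the economy is dynamically efficient (under-saving).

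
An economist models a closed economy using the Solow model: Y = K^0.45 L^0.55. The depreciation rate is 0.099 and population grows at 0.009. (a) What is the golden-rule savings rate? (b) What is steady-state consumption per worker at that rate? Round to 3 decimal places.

n + δ = 0.009 + 0.099 = 0.108.
For Cobb-Douglas, s_gold equals capital's share: s_gold = 0.45.
Golden rule sets MPK = n+δ: 0.45·k^(0.45−1) = 0.108, so k_gold = (0.45/0.108)^(1/0.55) ≈ 13.3933.
y_gold = 13.3933^0.45 ≈ 3.2144; c_gold = (1−0.45)·y_gold ≈ 1.7679.

(a) s_gold = 0.450; (b) c_gold ≈ 1.768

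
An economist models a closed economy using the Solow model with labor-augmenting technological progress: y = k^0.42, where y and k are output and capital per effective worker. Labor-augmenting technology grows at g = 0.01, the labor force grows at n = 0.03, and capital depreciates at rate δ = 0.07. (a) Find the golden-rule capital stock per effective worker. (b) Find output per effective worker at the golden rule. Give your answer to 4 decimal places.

The effective depreciation rate is n + g + δ = 0.03 + 0.01 + 0.07 = 0.11.
Setting f'(k) = n+g+δ gives 0.42·k^(0.42−1) = 0.11, hence k_gold = (0.42/0.11)^(1/0.58) ≈ 10.0740.
y_gold = 10.0740^0.42 ≈ 2.6384.

(a) k_gold ≈ 10.0740; (b) y_gold ≈ 2.6384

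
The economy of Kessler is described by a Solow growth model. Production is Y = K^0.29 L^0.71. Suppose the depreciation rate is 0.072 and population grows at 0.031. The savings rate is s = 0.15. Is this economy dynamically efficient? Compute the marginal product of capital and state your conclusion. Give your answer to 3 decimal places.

The effective depreciation rate is n + δ = 0.031 + 0.072 = 0.103.
Steady-state k*: s·k^0.29 = 0.103·k gives k* = (0.15/0.103)^(1/0.71) ≈ 1.6980.
MPK = 0.29·1.6980^(-0.71) ≈ 0.1991.
MPK > n+δ = 0.103, so the economy is dynamically efficient (under-saving).

dynamically efficient; MPK ≈ 0.199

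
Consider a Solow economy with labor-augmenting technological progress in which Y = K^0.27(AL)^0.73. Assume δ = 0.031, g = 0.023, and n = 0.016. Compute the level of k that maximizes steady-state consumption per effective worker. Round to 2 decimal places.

The effective depreciation rate is n + g + δ = 0.016 + 0.023 + 0.031 = 0.07.
Maximizing c = f(k) − (n+g+δ)·k gives f'(k) = n+g+δ, i.e. 0.27·k^(0.27−1) = 0.07, so k_gold = (0.27/0.07)^(1/0.73) ≈ 6.3548.

k_gold ≈ 6.35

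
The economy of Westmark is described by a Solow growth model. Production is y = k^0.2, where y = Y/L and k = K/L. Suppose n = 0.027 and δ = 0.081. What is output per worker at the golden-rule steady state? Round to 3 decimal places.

y_gold ≈ 1.167

The effective depreciation rate is n + δ = 0.027 + 0.081 = 0.108.
Setting f'(k) = n+δ gives 0.2·k^(0.2−1) = 0.108, hence k_gold = (0.2/0.108)^(1/0.8) ≈ 2.1603.
Output: y_gold = k_gold^0.2 = 2.1603^0.2 ≈ 1.1665.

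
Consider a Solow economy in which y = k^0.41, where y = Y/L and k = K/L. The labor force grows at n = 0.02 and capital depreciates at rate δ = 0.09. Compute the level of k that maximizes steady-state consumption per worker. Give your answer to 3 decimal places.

k_gold ≈ 9.300

The effective depreciation rate is n + δ = 0.02 + 0.09 = 0.11.
Setting f'(k) = n+δ gives 0.41·k^(0.41−1) = 0.11, hence k_gold = (0.41/0.11)^(1/0.59) ≈ 9.2995.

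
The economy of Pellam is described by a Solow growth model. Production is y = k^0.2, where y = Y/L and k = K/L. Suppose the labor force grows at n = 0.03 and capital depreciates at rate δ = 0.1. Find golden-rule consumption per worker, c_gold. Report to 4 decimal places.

c_gold ≈ 0.8910

The effective depreciation rate is n + δ = 0.03 + 0.1 = 0.13.
Golden rule sets MPK = n+δ: 0.2·k^(0.2−1) = 0.13, so k_gold = (0.2/0.13)^(1/0.8) ≈ 1.7134.
y_gold = 1.7134^0.2 ≈ 1.1137.
c_gold = y_gold − (n+δ)·k_gold = 1.1137 − 0.13·1.7134 ≈ 0.8910.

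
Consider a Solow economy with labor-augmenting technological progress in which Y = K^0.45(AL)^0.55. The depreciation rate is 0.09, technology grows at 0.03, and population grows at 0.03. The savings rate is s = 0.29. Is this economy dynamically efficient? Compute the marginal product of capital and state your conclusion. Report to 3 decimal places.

dynamically efficient; MPK ≈ 0.233

The effective depreciation rate is n + g + δ = 0.03 + 0.03 + 0.09 = 0.15.
Steady-state k*: s·k^0.45 = 0.15·k gives k* = (0.29/0.15)^(1/0.55) ≈ 3.3156.
MPK = 0.45·3.3156^(-0.55) ≈ 0.2328.
MPK > n+g+δ = 0.15, so the economy is dynamically efficient (under-saving).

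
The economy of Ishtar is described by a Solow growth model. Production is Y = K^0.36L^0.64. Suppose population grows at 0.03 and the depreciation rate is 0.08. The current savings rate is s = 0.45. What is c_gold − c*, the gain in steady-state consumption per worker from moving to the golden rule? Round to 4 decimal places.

The effective depreciation rate is n + δ = 0.03 + 0.08 = 0.11.
Current steady state (s = 0.45): k* = (0.45/0.11)^(1/0.64) ≈ 9.0358, y* = 9.0358^0.36 ≈ 2.2088, c* = (1−0.45)·2.2088 ≈ 1.2148.
Maximizing c = f(k) − (n+δ)·k gives f'(k) = n+δ, i.e. 0.36·k^(0.36−1) = 0.11, so k_gold = (0.36/0.11)^(1/0.64) ≈ 6.3760.
y_gold = 6.3760^0.36 ≈ 1.9482, c_gold = y_gold − 0.11·k_gold ≈ 1.2469.
Gain: Δc = 1.2469 − 1.2148 ≈ 0.0320.

Δc ≈ 0.0320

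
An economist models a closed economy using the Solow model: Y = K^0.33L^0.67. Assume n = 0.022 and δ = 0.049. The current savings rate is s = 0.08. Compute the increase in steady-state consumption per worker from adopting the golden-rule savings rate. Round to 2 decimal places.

The effective depreciation rate is n + δ = 0.022 + 0.049 = 0.071.
Current steady state (s = 0.08): k* = (0.08/0.071)^(1/0.67) ≈ 1.1950, y* = 1.1950^0.33 ≈ 1.0605, c* = (1−0.08)·1.0605 ≈ 0.9757.
Setting f'(k) = n+δ gives 0.33·k^(0.33−1) = 0.071, hence k_gold = (0.33/0.071)^(1/0.67) ≈ 9.9061.
y_gold = 9.9061^0.33 ≈ 2.1313, c_gold = y_gold − 0.071·k_gold ≈ 1.4280.
Gain: Δc = 1.4280 − 0.9757 ≈ 0.4523.

Δc ≈ 0.45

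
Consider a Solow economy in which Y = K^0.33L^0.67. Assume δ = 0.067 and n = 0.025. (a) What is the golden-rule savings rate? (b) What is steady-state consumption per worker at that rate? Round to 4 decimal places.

Capital per worker breaks even when investment replaces (n + δ)·k; here n + δ = 0.092.
For Cobb-Douglas, s_gold equals capital's share: s_gold = 0.33.
Setting f'(k) = n+δ gives 0.33·k^(0.33−1) = 0.092, hence k_gold = (0.33/0.092)^(1/0.67) ≈ 6.7290.
y_gold = 6.7290^0.33 ≈ 1.8760; c_gold = (1−0.33)·y_gold ≈ 1.2569.

(a) s_gold = 0.3300; (b) c_gold ≈ 1.2569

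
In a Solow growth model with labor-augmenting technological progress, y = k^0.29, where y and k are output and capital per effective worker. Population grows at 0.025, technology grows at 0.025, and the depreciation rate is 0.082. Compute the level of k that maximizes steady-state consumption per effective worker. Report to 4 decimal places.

Break-even investment rate: n + g + δ = 0.025 + 0.025 + 0.082 = 0.132.
Setting f'(k) = n+g+δ gives 0.29·k^(0.29−1) = 0.132, hence k_gold = (0.29/0.132)^(1/0.71) ≈ 3.0300.

k_gold ≈ 3.0300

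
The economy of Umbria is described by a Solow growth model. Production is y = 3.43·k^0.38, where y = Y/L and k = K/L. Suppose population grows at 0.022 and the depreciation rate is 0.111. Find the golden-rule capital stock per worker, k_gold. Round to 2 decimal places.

k_gold ≈ 39.70

Break-even investment rate: n + δ = 0.022 + 0.111 = 0.133.
At the golden rule the marginal product of capital equals n+δ: 0.38·3.43·k^(0.38−1) = 0.133. Solving, k_gold = (0.38·3.43/0.133)^(1/0.62) ≈ 39.6965.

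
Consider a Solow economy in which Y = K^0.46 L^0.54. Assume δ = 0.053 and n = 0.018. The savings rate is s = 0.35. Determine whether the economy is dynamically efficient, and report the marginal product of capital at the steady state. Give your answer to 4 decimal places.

Break-even investment rate: n + δ = 0.018 + 0.053 = 0.071.
Steady-state k*: s·k^0.46 = 0.071·k gives k* = (0.35/0.071)^(1/0.54) ≈ 19.1858.
MPK = 0.46·19.1858^(-0.54) ≈ 0.0933.
MPK > n+δ = 0.071, so the economy is dynamically efficient (under-saving).

dynamically efficient; MPK ≈ 0.0933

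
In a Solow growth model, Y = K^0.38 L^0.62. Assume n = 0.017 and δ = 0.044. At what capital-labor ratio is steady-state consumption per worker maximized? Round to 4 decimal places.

k_gold ≈ 19.1151

The effective depreciation rate is n + δ = 0.017 + 0.044 = 0.061.
At the golden rule the marginal product of capital equals n+δ: 0.38·k^(0.38−1) = 0.061. Solving, k_gold = (0.38/0.061)^(1/0.62) ≈ 19.1151.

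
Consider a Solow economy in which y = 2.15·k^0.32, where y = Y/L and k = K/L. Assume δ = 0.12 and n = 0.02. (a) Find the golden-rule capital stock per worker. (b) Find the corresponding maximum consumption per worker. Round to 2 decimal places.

Capital per worker breaks even when investment replaces (n + δ)·k; here n + δ = 0.14.
At the golden rule the marginal product of capital equals n+δ: 0.32·2.15·k^(0.32−1) = 0.14. Solving, k_gold = (0.32·2.15/0.14)^(1/0.68) ≈ 10.3957.
y_gold = 2.15·10.3957^0.32 ≈ 4.5481; c_gold = y_gold − 0.14·k_gold ≈ 3.0927.

(a) k_gold ≈ 10.40; (b) c_gold ≈ 3.09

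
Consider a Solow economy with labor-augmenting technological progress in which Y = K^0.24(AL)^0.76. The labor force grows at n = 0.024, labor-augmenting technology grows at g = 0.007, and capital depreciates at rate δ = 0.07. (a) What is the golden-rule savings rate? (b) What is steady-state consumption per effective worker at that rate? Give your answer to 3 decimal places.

n + g + δ = 0.024 + 0.007 + 0.07 = 0.101.
For Cobb-Douglas, s_gold equals capital's share: s_gold = 0.24.
Golden rule sets MPK = n+g+δ: 0.24·k^(0.24−1) = 0.101, so k_gold = (0.24/0.101)^(1/0.76) ≈ 3.1231.
y_gold = 3.1231^0.24 ≈ 1.3143; c_gold = (1−0.24)·y_gold ≈ 0.9989.

(a) s_gold = 0.240; (b) c_gold ≈ 0.999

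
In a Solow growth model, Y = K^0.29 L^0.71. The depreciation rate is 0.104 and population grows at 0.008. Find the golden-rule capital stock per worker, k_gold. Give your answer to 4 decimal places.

Capital per worker breaks even when investment replaces (n + δ)·k; here n + δ = 0.112.
At the golden rule the marginal product of capital equals n+δ: 0.29·k^(0.29−1) = 0.112. Solving, k_gold = (0.29/0.112)^(1/0.71) ≈ 3.8189.

k_gold ≈ 3.8189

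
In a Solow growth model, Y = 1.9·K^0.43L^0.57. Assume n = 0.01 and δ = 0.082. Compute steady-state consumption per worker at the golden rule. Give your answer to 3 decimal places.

c_gold ≈ 5.625

The effective depreciation rate is n + δ = 0.01 + 0.082 = 0.092.
At the golden rule the marginal product of capital equals n+δ: 0.43·1.9·k^(0.43−1) = 0.092. Solving, k_gold = (0.43·1.9/0.092)^(1/0.57) ≈ 46.1232.
y_gold = 1.9·46.1232^0.43 ≈ 9.8682.
c_gold = y_gold − (n+δ)·k_gold = 9.8682 − 0.092·46.1232 ≈ 5.6249.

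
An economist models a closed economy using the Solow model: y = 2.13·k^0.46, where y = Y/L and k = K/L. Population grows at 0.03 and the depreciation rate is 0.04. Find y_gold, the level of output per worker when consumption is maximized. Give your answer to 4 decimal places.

Break-even investment rate: n + δ = 0.03 + 0.04 = 0.07.
Maximizing c = f(k) − (n+δ)·k gives f'(k) = n+δ, i.e. 0.46·2.13·k^(0.46−1) = 0.07, so k_gold = (0.46·2.13/0.07)^(1/0.54) ≈ 132.5242.
Output: y_gold = 2.13·k_gold^0.46 = 2.13·132.5242^0.46 ≈ 20.1667.

y_gold ≈ 20.1667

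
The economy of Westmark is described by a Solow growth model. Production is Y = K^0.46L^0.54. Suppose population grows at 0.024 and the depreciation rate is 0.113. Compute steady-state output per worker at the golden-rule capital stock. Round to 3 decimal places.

y_gold ≈ 2.806

Break-even investment rate: n + δ = 0.024 + 0.113 = 0.137.
Setting f'(k) = n+δ gives 0.46·k^(0.46−1) = 0.137, hence k_gold = (0.46/0.137)^(1/0.54) ≈ 9.4220.
Output: y_gold = k_gold^0.46 = 9.4220^0.46 ≈ 2.8061.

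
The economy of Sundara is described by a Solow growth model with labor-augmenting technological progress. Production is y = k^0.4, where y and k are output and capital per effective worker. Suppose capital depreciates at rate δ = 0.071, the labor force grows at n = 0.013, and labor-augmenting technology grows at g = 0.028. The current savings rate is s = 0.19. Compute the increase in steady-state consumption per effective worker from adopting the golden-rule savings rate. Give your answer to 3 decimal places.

Capital per effective worker breaks even when investment replaces (n + g + δ)·k; here n + g + δ = 0.112.
Current steady state (s = 0.19): k* = (0.19/0.112)^(1/0.6) ≈ 2.4130, y* = 2.4130^0.4 ≈ 1.4224, c* = (1−0.19)·1.4224 ≈ 1.1521.
Maximizing c = f(k) − (n+g+δ)·k gives f'(k) = n+g+δ, i.e. 0.4·k^(0.4−1) = 0.112, so k_gold = (0.4/0.112)^(1/0.6) ≈ 8.3446.
y_gold = 8.3446^0.4 ≈ 2.3365, c_gold = y_gold − 0.112·k_gold ≈ 1.4019.
Gain: Δc = 1.4019 − 1.1521 ≈ 0.2497.

Δc ≈ 0.250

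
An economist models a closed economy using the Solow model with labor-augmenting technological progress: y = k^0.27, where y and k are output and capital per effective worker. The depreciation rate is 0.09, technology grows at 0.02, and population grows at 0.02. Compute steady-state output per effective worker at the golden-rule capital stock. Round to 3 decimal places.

Break-even investment rate: n + g + δ = 0.02 + 0.02 + 0.09 = 0.13.
At the golden rule the marginal product of capital equals n+g+δ: 0.27·k^(0.27−1) = 0.13. Solving, k_gold = (0.27/0.13)^(1/0.73) ≈ 2.7216.
Output: y_gold = k_gold^0.27 = 2.7216^0.27 ≈ 1.3104.

y_gold ≈ 1.310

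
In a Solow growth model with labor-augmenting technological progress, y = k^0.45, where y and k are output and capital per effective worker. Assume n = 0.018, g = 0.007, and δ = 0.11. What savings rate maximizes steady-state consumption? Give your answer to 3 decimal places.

n + g + δ = 0.018 + 0.007 + 0.11 = 0.135.
At the golden rule MPK = n+g+δ, and in any Cobb-Douglas steady state s = (n+g+δ)·k/y = MPK·k/y = capital's share 0.45.

s_gold = 0.450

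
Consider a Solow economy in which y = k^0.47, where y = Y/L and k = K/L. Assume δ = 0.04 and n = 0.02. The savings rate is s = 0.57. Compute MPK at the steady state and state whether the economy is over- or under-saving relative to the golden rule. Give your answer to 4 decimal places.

The effective depreciation rate is n + δ = 0.02 + 0.04 = 0.06.
Steady-state k*: s·k^0.47 = 0.06·k gives k* = (0.57/0.06)^(1/0.53) ≈ 69.9458.
MPK = 0.47·69.9458^(-0.53) ≈ 0.0495.
MPK < n+δ = 0.06, so the economy is dynamically inefficient (over-saving).

over-saving; MPK ≈ 0.0495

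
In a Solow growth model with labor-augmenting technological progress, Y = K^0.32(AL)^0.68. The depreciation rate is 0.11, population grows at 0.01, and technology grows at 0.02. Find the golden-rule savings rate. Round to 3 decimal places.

Capital per effective worker breaks even when investment replaces (n + g + δ)·k; here n + g + δ = 0.14.
At the golden rule MPK = n+g+δ, and in any Cobb-Douglas steady state s = (n+g+δ)·k/y = MPK·k/y = capital's share 0.32.

s_gold = 0.320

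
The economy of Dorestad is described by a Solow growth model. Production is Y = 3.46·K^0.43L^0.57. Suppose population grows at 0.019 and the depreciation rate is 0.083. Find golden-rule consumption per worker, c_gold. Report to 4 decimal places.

c_gold ≈ 14.8941

Capital per worker breaks even when investment replaces (n + δ)·k; here n + δ = 0.102.
At the golden rule the marginal product of capital equals n+δ: 0.43·3.46·k^(0.43−1) = 0.102. Solving, k_gold = (0.43·3.46/0.102)^(1/0.57) ≈ 110.1559.
y_gold = 3.46·110.1559^0.43 ≈ 26.1300.
c_gold = y_gold − (n+δ)·k_gold = 26.1300 − 0.102·110.1559 ≈ 14.8941.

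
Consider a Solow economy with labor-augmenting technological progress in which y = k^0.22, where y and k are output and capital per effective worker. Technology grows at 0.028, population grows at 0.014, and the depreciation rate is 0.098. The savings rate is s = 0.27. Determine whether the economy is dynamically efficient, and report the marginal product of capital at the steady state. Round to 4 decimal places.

Capital per effective worker breaks even when investment replaces (n + g + δ)·k; here n + g + δ = 0.14.
Steady-state k*: s·k^0.22 = 0.14·k gives k* = (0.27/0.14)^(1/0.78) ≈ 2.3211.
MPK = 0.22·2.3211^(-0.78) ≈ 0.1141.
MPK < n+g+δ = 0.14, so the economy is dynamically inefficient (over-saving).

dynamically inefficient; MPK ≈ 0.1141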